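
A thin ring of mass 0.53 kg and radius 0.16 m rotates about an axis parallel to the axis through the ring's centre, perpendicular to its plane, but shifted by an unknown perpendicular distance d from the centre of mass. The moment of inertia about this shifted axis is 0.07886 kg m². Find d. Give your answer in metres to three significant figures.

0.351

About the centre-of-mass axis, I_cm = MR² = (0.53)(0.16)² = 0.013568 kg m².
Parallel axis theorem: I = I_cm + Md², so Md² = 0.07886 − 0.013568 = 0.065292 kg m².
d = √(0.065292 / 0.53) = 0.35099 m.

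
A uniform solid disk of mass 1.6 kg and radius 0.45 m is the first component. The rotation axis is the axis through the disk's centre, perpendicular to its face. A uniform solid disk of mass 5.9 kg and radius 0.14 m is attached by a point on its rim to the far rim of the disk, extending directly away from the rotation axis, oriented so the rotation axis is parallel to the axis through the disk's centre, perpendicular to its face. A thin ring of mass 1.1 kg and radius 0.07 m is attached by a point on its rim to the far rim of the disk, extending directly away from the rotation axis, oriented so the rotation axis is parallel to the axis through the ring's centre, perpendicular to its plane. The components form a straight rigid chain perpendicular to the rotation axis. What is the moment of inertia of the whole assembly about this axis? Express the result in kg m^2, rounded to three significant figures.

2.98

Solid disk: I_cm = (1/2)MR² = (1/2)(1.6)(0.45)² = 0.162 kg m^2; axis through the centre, so I = 0.162 kg m^2.
Solid disk: I_cm = (1/2)MR² = (1/2)(5.9)(0.14)² = 0.05782 kg m^2; centre at d = 0.45 + 0.14 = 0.59 m, so the parallel axis theorem gives I = 0.05782 + (5.9)(0.59)² = 2.1116 kg m^2.
Thin ring: I_cm = MR² = (1.1)(0.07)² = 0.00539 kg m^2; centre at d = 0.45 + 0.14 + 0.14 + 0.07 = 0.8 m, so the parallel axis theorem gives I = 0.00539 + (1.1)(0.8)² = 0.70939 kg m^2.
Total I = 0.162 + 2.1116 + 0.70939 = 2.983 kg m^2.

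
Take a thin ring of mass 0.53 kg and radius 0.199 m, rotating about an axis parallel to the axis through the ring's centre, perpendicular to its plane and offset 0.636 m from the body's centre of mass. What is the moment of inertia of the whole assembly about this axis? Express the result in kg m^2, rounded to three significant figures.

0.235

I_cm = MR² = (0.53)(0.199)² = 0.020989 kg m^2; centre at d = 0.636 m, so the parallel axis theorem gives I = 0.020989 + (0.53)(0.636)² = 0.23537 kg m^2.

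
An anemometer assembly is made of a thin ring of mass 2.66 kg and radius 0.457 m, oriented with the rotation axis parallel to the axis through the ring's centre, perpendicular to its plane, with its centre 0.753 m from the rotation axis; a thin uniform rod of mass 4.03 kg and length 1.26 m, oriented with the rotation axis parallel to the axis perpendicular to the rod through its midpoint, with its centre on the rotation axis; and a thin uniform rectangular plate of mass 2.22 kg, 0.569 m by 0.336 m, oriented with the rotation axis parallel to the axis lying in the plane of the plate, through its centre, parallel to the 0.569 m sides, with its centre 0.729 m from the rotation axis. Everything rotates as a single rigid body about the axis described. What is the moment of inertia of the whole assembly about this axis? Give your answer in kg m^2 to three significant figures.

Thin ring: I_cm = MR² = (2.66)(0.457)² = 0.55554 kg m^2; centre at d = 0.753 m, so I = I_cm + Md² gives I = 0.55554 + (2.66)(0.753)² = 2.0638 kg m^2.
Thin rod: I_cm = (1/12)ML² = (1/12)(4.03)(1.26)² = 0.53317 kg m^2; axis through the centre, so I = 0.53317 kg m^2.
Rectangular plate: I_cm = (1/12)Mb² = (1/12)(2.22)(0.336)² = 0.020886 kg m^2; centre at d = 0.729 m, so I = I_cm + Md² gives I = 0.020886 + (2.22)(0.729)² = 1.2007 kg m^2.
Total I = 2.0638 + 0.53317 + 1.2007 = 3.7976 kg m^2.

3.80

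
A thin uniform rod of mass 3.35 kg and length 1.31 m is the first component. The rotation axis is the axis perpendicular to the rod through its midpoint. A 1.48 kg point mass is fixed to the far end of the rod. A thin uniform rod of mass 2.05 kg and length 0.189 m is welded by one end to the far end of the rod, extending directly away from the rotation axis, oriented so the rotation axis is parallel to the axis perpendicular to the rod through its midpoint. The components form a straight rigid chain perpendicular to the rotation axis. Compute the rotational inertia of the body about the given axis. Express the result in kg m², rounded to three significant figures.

2.27

Thin rod: I_cm = (1/12)ML² = (1/12)(3.35)(1.31)² = 0.47908 kg m²; axis through the centre, so I = 0.47908 kg m².
Point mass: I_cm = 0; centre at d = 0.655 m, so the parallel axis theorem gives I = 0 + (1.48)(0.655)² = 0.63496 kg m².
Thin rod: I_cm = (1/12)ML² = (1/12)(2.05)(0.189)² = 0.0061023 kg m²; centre at d = 0.655 + 0.0945 = 0.7495 m, so the parallel axis theorem gives I = 0.0061023 + (2.05)(0.7495)² = 1.1577 kg m².
Total I = 0.47908 + 0.63496 + 1.1577 = 2.2717 kg m².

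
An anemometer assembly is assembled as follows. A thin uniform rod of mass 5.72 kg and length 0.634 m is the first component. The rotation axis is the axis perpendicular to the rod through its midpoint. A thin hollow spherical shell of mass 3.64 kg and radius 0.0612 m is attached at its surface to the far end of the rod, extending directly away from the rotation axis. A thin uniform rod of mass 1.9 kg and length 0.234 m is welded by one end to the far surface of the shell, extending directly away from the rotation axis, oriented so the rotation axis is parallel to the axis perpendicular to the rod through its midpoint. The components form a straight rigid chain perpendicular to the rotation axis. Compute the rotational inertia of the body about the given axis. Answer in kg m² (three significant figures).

1.32

Thin rod: I_cm = (1/12)ML² = (1/12)(5.72)(0.634)² = 0.1916 kg m²; axis through the centre, so I = 0.1916 kg m².
Spherical shell: I_cm = (2/3)MR² = (2/3)(3.64)(0.0612)² = 0.0090889 kg m²; centre at d = 0.317 + 0.0612 = 0.3782 m, so I = I_cm + Md² gives I = 0.0090889 + (3.64)(0.3782)² = 0.52974 kg m².
Thin rod: I_cm = (1/12)ML² = (1/12)(1.9)(0.234)² = 0.0086697 kg m²; centre at d = 0.317 + 0.0612 + 0.0612 + 0.117 = 0.5564 m, so I = I_cm + Md² gives I = 0.0086697 + (1.9)(0.5564)² = 0.59687 kg m².
Total I = 0.1916 + 0.52974 + 0.59687 = 1.3182 kg m².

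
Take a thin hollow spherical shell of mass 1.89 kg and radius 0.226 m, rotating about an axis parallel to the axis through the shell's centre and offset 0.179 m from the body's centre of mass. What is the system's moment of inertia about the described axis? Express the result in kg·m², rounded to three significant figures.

I_cm = (2/3)MR² = (2/3)(1.89)(0.226)² = 0.064356 kg·m²; centre at d = 0.179 m, so I = I_cm + Md² gives I = 0.064356 + (1.89)(0.179)² = 0.12491 kg·m².

0.125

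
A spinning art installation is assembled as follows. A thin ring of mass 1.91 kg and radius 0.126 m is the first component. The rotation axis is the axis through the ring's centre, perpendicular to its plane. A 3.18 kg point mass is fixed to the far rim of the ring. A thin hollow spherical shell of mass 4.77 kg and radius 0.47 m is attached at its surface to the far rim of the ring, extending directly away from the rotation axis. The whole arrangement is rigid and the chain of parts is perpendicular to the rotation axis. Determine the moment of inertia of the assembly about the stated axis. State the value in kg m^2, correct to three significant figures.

Thin ring: I_cm = MR² = (1.91)(0.126)² = 0.030323 kg m^2; axis through the centre, so I = 0.030323 kg m^2.
Point mass: I_cm = 0; centre at d = 0.126 m, so I = I_cm + Md² gives I = 0 + (3.18)(0.126)² = 0.050486 kg m^2.
Spherical shell: I_cm = (2/3)MR² = (2/3)(4.77)(0.47)² = 0.70246 kg m^2; centre at d = 0.126 + 0.47 = 0.596 m, so I = I_cm + Md² gives I = 0.70246 + (4.77)(0.596)² = 2.3968 kg m^2.
Total I = 0.030323 + 0.050486 + 2.3968 = 2.4777 kg m^2.

2.48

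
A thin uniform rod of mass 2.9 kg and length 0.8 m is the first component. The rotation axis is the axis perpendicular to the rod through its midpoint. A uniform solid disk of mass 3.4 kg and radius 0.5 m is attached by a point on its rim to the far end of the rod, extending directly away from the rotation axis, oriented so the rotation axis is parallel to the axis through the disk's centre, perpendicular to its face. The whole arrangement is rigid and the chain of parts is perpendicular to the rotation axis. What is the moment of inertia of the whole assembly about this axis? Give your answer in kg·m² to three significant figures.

3.33

Thin rod: I_cm = (1/12)ML² = (1/12)(2.9)(0.8)² = 0.15467 kg·m²; axis through the centre, so I = 0.15467 kg·m².
Solid disk: I_cm = (1/2)MR² = (1/2)(3.4)(0.5)² = 0.425 kg·m²; centre at d = 0.4 + 0.5 = 0.9 m, so I = I_cm + Md² gives I = 0.425 + (3.4)(0.9)² = 3.179 kg·m².
Total I = 0.15467 + 3.179 = 3.3337 kg·m².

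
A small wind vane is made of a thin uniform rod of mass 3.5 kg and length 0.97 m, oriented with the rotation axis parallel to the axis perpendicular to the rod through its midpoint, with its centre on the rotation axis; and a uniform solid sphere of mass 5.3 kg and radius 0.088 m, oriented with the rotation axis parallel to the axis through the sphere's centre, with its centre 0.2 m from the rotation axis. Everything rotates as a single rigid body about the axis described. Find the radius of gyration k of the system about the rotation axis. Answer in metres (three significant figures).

0.239

Thin rod: I_cm = (1/12)ML² = (1/12)(3.5)(0.97)² = 0.27443 kg m²; axis through the centre, so I = 0.27443 kg m².
Solid sphere: I_cm = (2/5)MR² = (2/5)(5.3)(0.088)² = 0.016417 kg m²; centre at d = 0.2 m, so I = I_cm + Md² gives I = 0.016417 + (5.3)(0.2)² = 0.22842 kg m².
Total I = 0.50285 kg m²; total mass M = 8.8 kg.
k = √(I/M) = √(0.50285/8.8) = 0.23904 m.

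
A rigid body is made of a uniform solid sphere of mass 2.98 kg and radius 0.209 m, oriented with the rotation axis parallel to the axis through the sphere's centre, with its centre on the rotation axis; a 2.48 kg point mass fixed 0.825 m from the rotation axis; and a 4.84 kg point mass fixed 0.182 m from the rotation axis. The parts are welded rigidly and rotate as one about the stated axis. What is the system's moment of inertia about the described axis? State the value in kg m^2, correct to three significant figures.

1.90

Solid sphere: I_cm = (2/5)MR² = (2/5)(2.98)(0.209)² = 0.052068 kg m^2; axis through the centre, so I = 0.052068 kg m^2.
Point mass: I_cm = 0; centre at d = 0.825 m, so I = I_cm + Md² gives I = 0 + (2.48)(0.825)² = 1.6879 kg m^2.
Point mass: I_cm = 0; centre at d = 0.182 m, so I = I_cm + Md² gives I = 0 + (4.84)(0.182)² = 0.16032 kg m^2.
Total I = 0.052068 + 1.6879 + 0.16032 = 1.9003 kg m^2.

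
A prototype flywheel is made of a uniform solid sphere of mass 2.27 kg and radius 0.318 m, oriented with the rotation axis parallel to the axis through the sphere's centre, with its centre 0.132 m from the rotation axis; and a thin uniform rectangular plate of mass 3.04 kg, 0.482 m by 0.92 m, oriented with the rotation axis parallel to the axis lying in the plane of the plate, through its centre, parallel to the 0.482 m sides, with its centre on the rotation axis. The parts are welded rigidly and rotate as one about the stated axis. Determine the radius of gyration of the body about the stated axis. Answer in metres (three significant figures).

0.255

Solid sphere: I_cm = (2/5)MR² = (2/5)(2.27)(0.318)² = 0.091821 kg·m²; centre at d = 0.132 m, so I = I_cm + Md² gives I = 0.091821 + (2.27)(0.132)² = 0.13137 kg·m².
Rectangular plate: I_cm = (1/12)Mb² = (1/12)(3.04)(0.92)² = 0.21442 kg·m²; axis through the centre, so I = 0.21442 kg·m².
Total I = 0.34579 kg·m²; total mass M = 5.31 kg.
k = √(I/M) = √(0.34579/5.31) = 0.25519 m.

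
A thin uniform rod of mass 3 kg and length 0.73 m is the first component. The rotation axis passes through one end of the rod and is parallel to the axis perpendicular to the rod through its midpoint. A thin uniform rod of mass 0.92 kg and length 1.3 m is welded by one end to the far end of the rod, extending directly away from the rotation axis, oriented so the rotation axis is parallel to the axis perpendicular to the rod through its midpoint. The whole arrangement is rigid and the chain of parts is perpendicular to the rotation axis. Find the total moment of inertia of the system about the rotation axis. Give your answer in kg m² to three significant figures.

2.41

Thin rod: I_cm = (1/12)ML² = (1/12)(3)(0.73)² = 0.13322 kg m²; centre at d = 0.365 m, so I = I_cm + Md² gives I = 0.13322 + (3)(0.365)² = 0.5329 kg m².
Thin rod: I_cm = (1/12)ML² = (1/12)(0.92)(1.3)² = 0.12957 kg m²; centre at d = 0.365 + 0.365 + 0.65 = 1.38 m, so I = I_cm + Md² gives I = 0.12957 + (0.92)(1.38)² = 1.8816 kg m².
Total I = 0.5329 + 1.8816 = 2.4145 kg m².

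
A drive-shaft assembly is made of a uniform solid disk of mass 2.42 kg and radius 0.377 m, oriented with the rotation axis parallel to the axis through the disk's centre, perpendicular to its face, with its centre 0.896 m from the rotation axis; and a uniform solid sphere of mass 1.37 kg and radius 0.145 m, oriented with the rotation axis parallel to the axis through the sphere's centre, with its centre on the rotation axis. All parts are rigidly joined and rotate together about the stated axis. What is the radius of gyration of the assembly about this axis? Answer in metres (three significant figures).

Solid disk: I_cm = (1/2)MR² = (1/2)(2.42)(0.377)² = 0.17198 kg m²; centre at d = 0.896 m, so I = I_cm + Md² gives I = 0.17198 + (2.42)(0.896)² = 2.1148 kg m².
Solid sphere: I_cm = (2/5)MR² = (2/5)(1.37)(0.145)² = 0.011522 kg m²; axis through the centre, so I = 0.011522 kg m².
Total I = 2.1263 kg m²; total mass M = 3.79 kg.
k = √(I/M) = √(2.1263/3.79) = 0.74902 m.

0.749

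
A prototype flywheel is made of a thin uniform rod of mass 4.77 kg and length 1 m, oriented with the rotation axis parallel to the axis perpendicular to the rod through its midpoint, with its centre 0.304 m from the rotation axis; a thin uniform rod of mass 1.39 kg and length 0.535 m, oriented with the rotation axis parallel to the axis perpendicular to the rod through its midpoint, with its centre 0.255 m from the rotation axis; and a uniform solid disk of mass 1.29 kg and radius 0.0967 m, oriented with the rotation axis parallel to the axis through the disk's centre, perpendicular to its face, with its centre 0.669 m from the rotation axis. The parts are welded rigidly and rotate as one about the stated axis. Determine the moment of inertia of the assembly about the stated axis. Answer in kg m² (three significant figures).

1.55

Thin rod: I_cm = (1/12)ML² = (1/12)(4.77)(1)² = 0.3975 kg m²; centre at d = 0.304 m, so I = I_cm + Md² gives I = 0.3975 + (4.77)(0.304)² = 0.83832 kg m².
Thin rod: I_cm = (1/12)ML² = (1/12)(1.39)(0.535)² = 0.033154 kg m²; centre at d = 0.255 m, so I = I_cm + Md² gives I = 0.033154 + (1.39)(0.255)² = 0.12354 kg m².
Solid disk: I_cm = (1/2)MR² = (1/2)(1.29)(0.0967)² = 0.0060313 kg m²; centre at d = 0.669 m, so I = I_cm + Md² gives I = 0.0060313 + (1.29)(0.669)² = 0.58339 kg m².
Total I = 0.83832 + 0.12354 + 0.58339 = 1.5452 kg m².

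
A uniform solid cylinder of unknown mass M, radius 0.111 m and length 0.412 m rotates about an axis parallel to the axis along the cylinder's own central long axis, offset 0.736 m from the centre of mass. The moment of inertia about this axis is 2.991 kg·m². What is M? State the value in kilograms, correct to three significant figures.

5.46

I = I_cm + Md² = (1/2)MR² + Md² = M·[0.5·(0.111)² + (0.736)²] = M·0.54786.
So M = 2.991 / 0.54786 = 5.4595 kg.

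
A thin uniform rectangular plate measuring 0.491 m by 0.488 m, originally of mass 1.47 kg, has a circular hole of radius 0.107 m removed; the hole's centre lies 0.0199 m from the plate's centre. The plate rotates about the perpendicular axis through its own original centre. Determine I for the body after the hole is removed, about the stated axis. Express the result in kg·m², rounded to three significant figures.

0.0574

Unpierced body about its centre: I₀ = (1/12)M(a²+b²) = (1/12)(1.47)[(0.491)² + (0.488)²] = 0.058705 kg·m².
The removed disk has mass m = M·πr²/(ab) = (1.47)·π(0.107)²/(0.491·0.488) = 0.22066 kg (same uniform areal density).
Its moment of inertia about the rotation axis (parallel-axis theorem): I_hole = (1/2)mr² + md² = (1/2)(0.22066)(0.107)² + (0.22066)(0.0199)² = 0.0013506 kg·m².
Treating the hole as negative mass, I = I₀ − I_hole = 0.058705 − 0.0013506 = 0.057354 kg·m².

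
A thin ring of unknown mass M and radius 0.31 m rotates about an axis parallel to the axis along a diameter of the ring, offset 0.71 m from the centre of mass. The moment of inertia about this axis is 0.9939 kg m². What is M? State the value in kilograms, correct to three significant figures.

I = I_cm + Md² = (1/2)MR² + Md² = M·[0.5·(0.31)² + (0.71)²] = M·0.55215.
So M = 0.9939 / 0.55215 = 1.8001 kg.

1.80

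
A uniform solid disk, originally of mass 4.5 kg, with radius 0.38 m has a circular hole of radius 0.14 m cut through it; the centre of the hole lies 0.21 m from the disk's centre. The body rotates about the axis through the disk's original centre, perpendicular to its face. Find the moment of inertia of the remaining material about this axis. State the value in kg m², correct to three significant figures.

0.292

Unpierced body about its centre: I₀ = (1/2)MR² = (1/2)(4.5)(0.38)² = 0.3249 kg m².
The removed disk has mass m = M·(r/R)² = (4.5)(0.14/0.38)² = 0.6108 kg (same uniform areal density).
Its moment of inertia about the rotation axis (parallel-axis theorem): I_hole = (1/2)mr² + md² = (1/2)(0.6108)(0.14)² + (0.6108)(0.21)² = 0.032922 kg m².
Treating the hole as negative mass, I = I₀ − I_hole = 0.3249 − 0.032922 = 0.29198 kg m².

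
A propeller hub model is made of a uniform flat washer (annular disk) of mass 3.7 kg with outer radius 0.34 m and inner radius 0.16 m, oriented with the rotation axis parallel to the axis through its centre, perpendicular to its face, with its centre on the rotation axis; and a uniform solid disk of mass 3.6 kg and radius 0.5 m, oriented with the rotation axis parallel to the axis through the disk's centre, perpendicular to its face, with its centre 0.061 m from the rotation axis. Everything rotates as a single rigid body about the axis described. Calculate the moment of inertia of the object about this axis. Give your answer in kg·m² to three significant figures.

0.725

Annular disk: I_cm = (1/2)M(R²+r²) = (1/2)(3.7)[(0.34)² + (0.16)²] = 0.26122 kg·m²; axis through the centre, so I = 0.26122 kg·m².
Solid disk: I_cm = (1/2)MR² = (1/2)(3.6)(0.5)² = 0.45 kg·m²; centre at d = 0.061 m, so I = I_cm + Md² gives I = 0.45 + (3.6)(0.061)² = 0.4634 kg·m².
Total I = 0.26122 + 0.4634 = 0.72462 kg·m².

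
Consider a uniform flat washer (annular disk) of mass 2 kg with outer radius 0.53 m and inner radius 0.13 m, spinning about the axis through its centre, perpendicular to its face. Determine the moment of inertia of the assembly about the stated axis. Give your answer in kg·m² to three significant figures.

0.298

I_cm = (1/2)M(R²+r²) = (1/2)(2)[(0.53)² + (0.13)²] = 0.2978 kg·m²; axis through the centre, so I = 0.2978 kg·m².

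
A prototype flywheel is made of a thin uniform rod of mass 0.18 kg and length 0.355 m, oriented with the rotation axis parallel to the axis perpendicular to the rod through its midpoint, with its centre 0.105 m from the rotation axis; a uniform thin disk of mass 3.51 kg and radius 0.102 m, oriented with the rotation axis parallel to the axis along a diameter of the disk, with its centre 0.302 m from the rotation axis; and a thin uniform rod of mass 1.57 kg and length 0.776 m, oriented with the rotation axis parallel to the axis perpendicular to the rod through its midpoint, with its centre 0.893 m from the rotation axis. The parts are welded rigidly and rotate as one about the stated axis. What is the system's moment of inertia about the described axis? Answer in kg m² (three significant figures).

Thin rod: I_cm = (1/12)ML² = (1/12)(0.18)(0.355)² = 0.0018904 kg m²; centre at d = 0.105 m, so the parallel axis theorem gives I = 0.0018904 + (0.18)(0.105)² = 0.0038749 kg m².
Thin disk: I_cm = (1/4)MR² = (1/4)(3.51)(0.102)² = 0.0091295 kg m²; centre at d = 0.302 m, so the parallel axis theorem gives I = 0.0091295 + (3.51)(0.302)² = 0.32926 kg m².
Thin rod: I_cm = (1/12)ML² = (1/12)(1.57)(0.776)² = 0.078785 kg m²; centre at d = 0.893 m, so the parallel axis theorem gives I = 0.078785 + (1.57)(0.893)² = 1.3308 kg m².
Total I = 0.0038749 + 0.32926 + 1.3308 = 1.6639 kg m².

1.66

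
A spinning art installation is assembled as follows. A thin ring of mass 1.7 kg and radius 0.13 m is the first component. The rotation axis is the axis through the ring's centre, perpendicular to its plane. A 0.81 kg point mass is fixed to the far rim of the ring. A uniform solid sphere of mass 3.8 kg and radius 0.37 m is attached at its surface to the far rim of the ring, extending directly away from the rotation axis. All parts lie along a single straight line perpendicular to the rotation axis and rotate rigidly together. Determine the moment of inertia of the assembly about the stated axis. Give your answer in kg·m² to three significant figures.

1.20

Thin ring: I_cm = MR² = (1.7)(0.13)² = 0.02873 kg·m²; axis through the centre, so I = 0.02873 kg·m².
Point mass: I_cm = 0; centre at d = 0.13 m, so I = I_cm + Md² gives I = 0 + (0.81)(0.13)² = 0.013689 kg·m².
Solid sphere: I_cm = (2/5)MR² = (2/5)(3.8)(0.37)² = 0.20809 kg·m²; centre at d = 0.13 + 0.37 = 0.5 m, so I = I_cm + Md² gives I = 0.20809 + (3.8)(0.5)² = 1.1581 kg·m².
Total I = 0.02873 + 0.013689 + 1.1581 = 1.2005 kg·m².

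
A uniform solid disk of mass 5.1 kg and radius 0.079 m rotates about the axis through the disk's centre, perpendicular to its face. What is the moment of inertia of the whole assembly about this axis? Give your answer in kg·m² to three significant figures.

I_cm = (1/2)MR² = (1/2)(5.1)(0.079)² = 0.015915 kg·m²; axis through the centre, so I = 0.015915 kg·m².

0.0159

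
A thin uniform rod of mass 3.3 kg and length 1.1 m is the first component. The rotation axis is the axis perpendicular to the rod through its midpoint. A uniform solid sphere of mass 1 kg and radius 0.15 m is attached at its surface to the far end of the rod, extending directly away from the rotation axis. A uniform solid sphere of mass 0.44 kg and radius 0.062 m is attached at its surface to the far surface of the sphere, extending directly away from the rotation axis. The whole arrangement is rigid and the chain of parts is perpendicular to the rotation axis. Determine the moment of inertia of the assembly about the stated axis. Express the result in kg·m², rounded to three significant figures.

1.20

Thin rod: I_cm = (1/12)ML² = (1/12)(3.3)(1.1)² = 0.33275 kg·m²; axis through the centre, so I = 0.33275 kg·m².
Solid sphere: I_cm = (2/5)MR² = (2/5)(1)(0.15)² = 0.009 kg·m²; centre at d = 0.55 + 0.15 = 0.7 m, so the parallel axis theorem gives I = 0.009 + (1)(0.7)² = 0.499 kg·m².
Solid sphere: I_cm = (2/5)MR² = (2/5)(0.44)(0.062)² = 0.00067654 kg·m²; centre at d = 0.55 + 0.15 + 0.15 + 0.062 = 0.912 m, so the parallel axis theorem gives I = 0.00067654 + (0.44)(0.912)² = 0.36664 kg·m².
Total I = 0.33275 + 0.499 + 0.36664 = 1.1984 kg·m².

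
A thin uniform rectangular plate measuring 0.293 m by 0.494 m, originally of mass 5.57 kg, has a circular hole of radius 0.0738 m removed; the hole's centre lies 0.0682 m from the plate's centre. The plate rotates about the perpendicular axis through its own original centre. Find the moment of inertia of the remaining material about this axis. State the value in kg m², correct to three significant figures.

0.148

Unpierced body about its centre: I₀ = (1/12)M(a²+b²) = (1/12)(5.57)[(0.293)² + (0.494)²] = 0.15312 kg m².
The removed disk has mass m = M·πr²/(ab) = (5.57)·π(0.0738)²/(0.293·0.494) = 0.65845 kg (same uniform areal density).
Its moment of inertia about the rotation axis (parallel-axis theorem): I_hole = (1/2)mr² + md² = (1/2)(0.65845)(0.0738)² + (0.65845)(0.0682)² = 0.0048557 kg m².
Treating the hole as negative mass, I = I₀ − I_hole = 0.15312 − 0.0048557 = 0.14827 kg m².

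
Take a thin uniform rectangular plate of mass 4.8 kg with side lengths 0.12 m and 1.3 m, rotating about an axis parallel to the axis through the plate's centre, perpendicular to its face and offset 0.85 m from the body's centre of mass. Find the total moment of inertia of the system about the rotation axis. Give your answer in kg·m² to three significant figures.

4.15

I_cm = (1/12)M(a²+b²) = (1/12)(4.8)[(0.12)² + (1.3)²] = 0.68176 kg·m²; centre at d = 0.85 m, so the parallel axis theorem gives I = 0.68176 + (4.8)(0.85)² = 4.1498 kg·m².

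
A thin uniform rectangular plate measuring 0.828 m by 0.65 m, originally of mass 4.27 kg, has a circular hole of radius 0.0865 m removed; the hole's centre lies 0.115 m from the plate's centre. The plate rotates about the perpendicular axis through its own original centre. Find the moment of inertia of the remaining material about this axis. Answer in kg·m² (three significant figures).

Unpierced body about its centre: I₀ = (1/12)M(a²+b²) = (1/12)(4.27)[(0.828)² + (0.65)²] = 0.39429 kg·m².
The removed disk has mass m = M·πr²/(ab) = (4.27)·π(0.0865)²/(0.828·0.65) = 0.18649 kg (same uniform areal density).
Its moment of inertia about the rotation axis (parallel-axis theorem): I_hole = (1/2)mr² + md² = (1/2)(0.18649)(0.0865)² + (0.18649)(0.115)² = 0.0031641 kg·m².
Treating the hole as negative mass, I = I₀ − I_hole = 0.39429 − 0.0031641 = 0.39113 kg·m².

0.391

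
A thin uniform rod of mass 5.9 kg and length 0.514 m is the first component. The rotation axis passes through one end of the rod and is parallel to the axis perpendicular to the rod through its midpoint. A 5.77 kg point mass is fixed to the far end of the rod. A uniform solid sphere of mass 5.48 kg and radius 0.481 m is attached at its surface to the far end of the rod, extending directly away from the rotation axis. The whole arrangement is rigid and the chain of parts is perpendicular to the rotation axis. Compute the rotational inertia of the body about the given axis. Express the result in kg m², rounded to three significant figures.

Thin rod: I_cm = (1/12)ML² = (1/12)(5.9)(0.514)² = 0.1299 kg m²; centre at d = 0.257 m, so I = I_cm + Md² gives I = 0.1299 + (5.9)(0.257)² = 0.51959 kg m².
Point mass: I_cm = 0; centre at d = 0.257 + 0.257 = 0.514 m, so I = I_cm + Md² gives I = 0 + (5.77)(0.514)² = 1.5244 kg m².
Solid sphere: I_cm = (2/5)MR² = (2/5)(5.48)(0.481)² = 0.50714 kg m²; centre at d = 0.257 + 0.257 + 0.481 = 0.995 m, so I = I_cm + Md² gives I = 0.50714 + (5.48)(0.995)² = 5.9325 kg m².
Total I = 0.51959 + 1.5244 + 5.9325 = 7.9765 kg m².

7.98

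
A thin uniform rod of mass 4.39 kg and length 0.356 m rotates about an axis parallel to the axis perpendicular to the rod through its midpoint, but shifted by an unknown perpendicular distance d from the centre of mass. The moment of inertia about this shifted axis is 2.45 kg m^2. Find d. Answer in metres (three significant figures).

About the centre-of-mass axis, I_cm = (1/12)ML² = (1/12)(4.39)(0.356)² = 0.046364 kg m^2.
Parallel axis theorem: I = I_cm + Md², so Md² = 2.45 − 0.046364 = 2.4036 kg m^2.
d = √(2.4036 / 4.39) = 0.73995 m.

0.740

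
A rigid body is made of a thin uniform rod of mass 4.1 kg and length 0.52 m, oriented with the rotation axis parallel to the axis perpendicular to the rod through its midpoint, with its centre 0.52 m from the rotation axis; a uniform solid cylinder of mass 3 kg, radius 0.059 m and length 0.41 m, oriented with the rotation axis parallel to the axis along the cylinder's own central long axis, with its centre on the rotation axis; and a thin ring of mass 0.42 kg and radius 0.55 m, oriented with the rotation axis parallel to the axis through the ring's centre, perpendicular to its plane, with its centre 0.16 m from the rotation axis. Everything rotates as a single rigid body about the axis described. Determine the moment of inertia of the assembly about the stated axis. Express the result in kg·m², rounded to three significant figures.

Thin rod: I_cm = (1/12)ML² = (1/12)(4.1)(0.52)² = 0.092387 kg·m²; centre at d = 0.52 m, so the parallel axis theorem gives I = 0.092387 + (4.1)(0.52)² = 1.201 kg·m².
Solid cylinder: I_cm = (1/2)MR² = (1/2)(3)(0.059)² = 0.0052215 kg·m²; axis through the centre, so I = 0.0052215 kg·m².
Thin ring: I_cm = MR² = (0.42)(0.55)² = 0.12705 kg·m²; centre at d = 0.16 m, so the parallel axis theorem gives I = 0.12705 + (0.42)(0.16)² = 0.1378 kg·m².
Total I = 1.201 + 0.0052215 + 0.1378 = 1.3441 kg·m².

1.34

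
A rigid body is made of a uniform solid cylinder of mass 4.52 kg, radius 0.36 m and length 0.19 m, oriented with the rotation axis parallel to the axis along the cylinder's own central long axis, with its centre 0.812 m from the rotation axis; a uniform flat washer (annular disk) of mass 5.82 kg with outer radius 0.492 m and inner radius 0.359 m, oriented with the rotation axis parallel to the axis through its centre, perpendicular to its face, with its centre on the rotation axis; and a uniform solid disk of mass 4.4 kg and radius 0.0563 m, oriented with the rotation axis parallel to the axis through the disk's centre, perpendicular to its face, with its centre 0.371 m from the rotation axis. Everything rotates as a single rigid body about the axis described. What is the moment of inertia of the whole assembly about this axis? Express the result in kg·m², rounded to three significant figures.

Solid cylinder: I_cm = (1/2)MR² = (1/2)(4.52)(0.36)² = 0.2929 kg·m²; centre at d = 0.812 m, so I = I_cm + Md² gives I = 0.2929 + (4.52)(0.812)² = 3.2731 kg·m².
Annular disk: I_cm = (1/2)M(R²+r²) = (1/2)(5.82)[(0.492)² + (0.359)²] = 1.0794 kg·m²; axis through the centre, so I = 1.0794 kg·m².
Solid disk: I_cm = (1/2)MR² = (1/2)(4.4)(0.0563)² = 0.0069733 kg·m²; centre at d = 0.371 m, so I = I_cm + Md² gives I = 0.0069733 + (4.4)(0.371)² = 0.61259 kg·m².
Total I = 3.2731 + 1.0794 + 0.61259 = 4.9652 kg·m².

4.97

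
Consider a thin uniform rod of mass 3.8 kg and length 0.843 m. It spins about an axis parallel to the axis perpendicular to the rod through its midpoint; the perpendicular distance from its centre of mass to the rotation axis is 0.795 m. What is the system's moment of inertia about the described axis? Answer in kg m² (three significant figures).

2.63

I_cm = (1/12)ML² = (1/12)(3.8)(0.843)² = 0.22504 kg m²; centre at d = 0.795 m, so I = I_cm + Md² gives I = 0.22504 + (3.8)(0.795)² = 2.6267 kg m².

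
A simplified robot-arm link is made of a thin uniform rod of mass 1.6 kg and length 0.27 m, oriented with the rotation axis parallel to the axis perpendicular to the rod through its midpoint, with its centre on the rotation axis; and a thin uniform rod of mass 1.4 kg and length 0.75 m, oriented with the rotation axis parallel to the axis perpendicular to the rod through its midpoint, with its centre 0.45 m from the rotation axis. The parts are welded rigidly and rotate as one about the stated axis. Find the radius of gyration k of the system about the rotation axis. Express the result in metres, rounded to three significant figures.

0.346

Thin rod: I_cm = (1/12)ML² = (1/12)(1.6)(0.27)² = 0.00972 kg·m²; axis through the centre, so I = 0.00972 kg·m².
Thin rod: I_cm = (1/12)ML² = (1/12)(1.4)(0.75)² = 0.065625 kg·m²; centre at d = 0.45 m, so I = I_cm + Md² gives I = 0.065625 + (1.4)(0.45)² = 0.34912 kg·m².
Total I = 0.35884 kg·m²; total mass M = 3 kg.
k = √(I/M) = √(0.35884/3) = 0.34585 m.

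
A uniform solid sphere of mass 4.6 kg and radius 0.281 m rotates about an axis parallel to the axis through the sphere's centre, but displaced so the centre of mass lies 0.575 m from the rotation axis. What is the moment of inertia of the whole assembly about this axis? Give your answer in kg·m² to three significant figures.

1.67

I_cm = (2/5)MR² = (2/5)(4.6)(0.281)² = 0.14529 kg·m²; centre at d = 0.575 m, so the parallel axis theorem gives I = 0.14529 + (4.6)(0.575)² = 1.6662 kg·m².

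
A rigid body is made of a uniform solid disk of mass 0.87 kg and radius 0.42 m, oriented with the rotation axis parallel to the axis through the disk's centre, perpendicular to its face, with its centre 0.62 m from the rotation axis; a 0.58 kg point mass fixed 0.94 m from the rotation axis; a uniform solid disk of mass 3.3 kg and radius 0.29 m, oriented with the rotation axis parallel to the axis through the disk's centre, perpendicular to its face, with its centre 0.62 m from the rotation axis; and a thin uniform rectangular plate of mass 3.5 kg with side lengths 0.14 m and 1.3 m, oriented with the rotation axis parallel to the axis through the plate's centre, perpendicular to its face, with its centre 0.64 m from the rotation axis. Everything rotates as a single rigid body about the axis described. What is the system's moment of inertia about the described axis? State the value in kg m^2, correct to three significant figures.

Solid disk: I_cm = (1/2)MR² = (1/2)(0.87)(0.42)² = 0.076734 kg m^2; centre at d = 0.62 m, so the parallel axis theorem gives I = 0.076734 + (0.87)(0.62)² = 0.41116 kg m^2.
Point mass: I_cm = 0; centre at d = 0.94 m, so the parallel axis theorem gives I = 0 + (0.58)(0.94)² = 0.51249 kg m^2.
Solid disk: I_cm = (1/2)MR² = (1/2)(3.3)(0.29)² = 0.13876 kg m^2; centre at d = 0.62 m, so the parallel axis theorem gives I = 0.13876 + (3.3)(0.62)² = 1.4073 kg m^2.
Rectangular plate: I_cm = (1/12)M(a²+b²) = (1/12)(3.5)[(0.14)² + (1.3)²] = 0.49863 kg m^2; centre at d = 0.64 m, so the parallel axis theorem gives I = 0.49863 + (3.5)(0.64)² = 1.9322 kg m^2.
Total I = 0.41116 + 0.51249 + 1.4073 + 1.9322 = 4.2632 kg m^2.

4.26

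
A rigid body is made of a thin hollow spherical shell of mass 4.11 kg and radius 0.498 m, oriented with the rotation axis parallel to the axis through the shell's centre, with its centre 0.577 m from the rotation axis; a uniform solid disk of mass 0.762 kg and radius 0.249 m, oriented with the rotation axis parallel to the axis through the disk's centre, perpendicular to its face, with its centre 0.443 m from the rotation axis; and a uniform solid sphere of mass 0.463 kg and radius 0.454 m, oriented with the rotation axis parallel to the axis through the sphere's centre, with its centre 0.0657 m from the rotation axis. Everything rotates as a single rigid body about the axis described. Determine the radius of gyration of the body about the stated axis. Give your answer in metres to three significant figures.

Spherical shell: I_cm = (2/3)MR² = (2/3)(4.11)(0.498)² = 0.67953 kg m²; centre at d = 0.577 m, so I = I_cm + Md² gives I = 0.67953 + (4.11)(0.577)² = 2.0479 kg m².
Solid disk: I_cm = (1/2)MR² = (1/2)(0.762)(0.249)² = 0.023622 kg m²; centre at d = 0.443 m, so I = I_cm + Md² gives I = 0.023622 + (0.762)(0.443)² = 0.17316 kg m².
Solid sphere: I_cm = (2/5)MR² = (2/5)(0.463)(0.454)² = 0.038173 kg m²; centre at d = 0.0657 m, so I = I_cm + Md² gives I = 0.038173 + (0.463)(0.0657)² = 0.040171 kg m².
Total I = 2.2612 kg m²; total mass M = 5.335 kg.
k = √(I/M) = √(2.2612/5.335) = 0.65103 m.

0.651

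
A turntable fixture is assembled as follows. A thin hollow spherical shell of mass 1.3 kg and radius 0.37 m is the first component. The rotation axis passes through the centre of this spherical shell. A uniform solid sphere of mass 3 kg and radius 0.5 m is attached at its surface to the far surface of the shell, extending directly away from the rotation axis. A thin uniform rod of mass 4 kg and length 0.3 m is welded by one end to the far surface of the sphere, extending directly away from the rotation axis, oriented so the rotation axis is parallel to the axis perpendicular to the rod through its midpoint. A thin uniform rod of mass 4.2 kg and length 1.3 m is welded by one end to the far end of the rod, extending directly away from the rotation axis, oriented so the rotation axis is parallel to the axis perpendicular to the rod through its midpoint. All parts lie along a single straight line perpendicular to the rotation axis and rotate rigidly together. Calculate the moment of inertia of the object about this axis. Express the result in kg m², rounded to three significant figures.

35.2

Spherical shell: I_cm = (2/3)MR² = (2/3)(1.3)(0.37)² = 0.11865 kg m²; axis through the centre, so I = 0.11865 kg m².
Solid sphere: I_cm = (2/5)MR² = (2/5)(3)(0.5)² = 0.3 kg m²; centre at d = 0.37 + 0.5 = 0.87 m, so the parallel axis theorem gives I = 0.3 + (3)(0.87)² = 2.5707 kg m².
Thin rod: I_cm = (1/12)ML² = (1/12)(4)(0.3)² = 0.03 kg m²; centre at d = 0.37 + 0.5 + 0.5 + 0.15 = 1.52 m, so the parallel axis theorem gives I = 0.03 + (4)(1.52)² = 9.2716 kg m².
Thin rod: I_cm = (1/12)ML² = (1/12)(4.2)(1.3)² = 0.5915 kg m²; centre at d = 0.37 + 0.5 + 0.5 + 0.15 + 0.15 + 0.65 = 2.32 m, so the parallel axis theorem gives I = 0.5915 + (4.2)(2.32)² = 23.198 kg m².
Total I = 0.11865 + 2.5707 + 9.2716 + 23.198 = 35.159 kg m².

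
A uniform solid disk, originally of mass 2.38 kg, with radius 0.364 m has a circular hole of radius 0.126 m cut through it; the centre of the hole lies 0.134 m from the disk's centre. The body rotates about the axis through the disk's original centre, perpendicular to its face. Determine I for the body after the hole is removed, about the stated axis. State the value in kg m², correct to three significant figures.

Unpierced body about its centre: I₀ = (1/2)MR² = (1/2)(2.38)(0.364)² = 0.15767 kg m².
The removed disk has mass m = M·(r/R)² = (2.38)(0.126/0.364)² = 0.28518 kg (same uniform areal density).
Its moment of inertia about the rotation axis (parallel-axis theorem): I_hole = (1/2)mr² + md² = (1/2)(0.28518)(0.126)² + (0.28518)(0.134)² = 0.0073844 kg m².
Treating the hole as negative mass, I = I₀ − I_hole = 0.15767 − 0.0073844 = 0.15029 kg m².

0.150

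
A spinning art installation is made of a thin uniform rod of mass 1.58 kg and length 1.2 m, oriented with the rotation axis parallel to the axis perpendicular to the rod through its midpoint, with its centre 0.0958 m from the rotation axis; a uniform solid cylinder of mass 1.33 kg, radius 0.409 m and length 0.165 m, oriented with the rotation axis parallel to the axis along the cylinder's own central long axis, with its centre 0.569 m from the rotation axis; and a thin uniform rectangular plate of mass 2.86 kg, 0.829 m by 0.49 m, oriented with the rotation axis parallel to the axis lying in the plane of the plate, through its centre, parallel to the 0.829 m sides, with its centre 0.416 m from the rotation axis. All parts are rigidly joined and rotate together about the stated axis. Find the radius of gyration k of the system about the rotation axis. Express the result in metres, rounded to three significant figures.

0.474

Thin rod: I_cm = (1/12)ML² = (1/12)(1.58)(1.2)² = 0.1896 kg m^2; centre at d = 0.0958 m, so the parallel axis theorem gives I = 0.1896 + (1.58)(0.0958)² = 0.2041 kg m^2.
Solid cylinder: I_cm = (1/2)MR² = (1/2)(1.33)(0.409)² = 0.11124 kg m^2; centre at d = 0.569 m, so the parallel axis theorem gives I = 0.11124 + (1.33)(0.569)² = 0.54184 kg m^2.
Rectangular plate: I_cm = (1/12)Mb² = (1/12)(2.86)(0.49)² = 0.057224 kg m^2; centre at d = 0.416 m, so the parallel axis theorem gives I = 0.057224 + (2.86)(0.416)² = 0.55216 kg m^2.
Total I = 1.2981 kg m^2; total mass M = 5.77 kg.
k = √(I/M) = √(1.2981/5.77) = 0.47432 m.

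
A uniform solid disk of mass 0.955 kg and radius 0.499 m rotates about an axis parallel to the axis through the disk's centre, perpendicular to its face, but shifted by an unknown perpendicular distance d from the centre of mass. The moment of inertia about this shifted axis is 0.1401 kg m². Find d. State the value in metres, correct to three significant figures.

0.149

About the centre-of-mass axis, I_cm = (1/2)MR² = (1/2)(0.955)(0.499)² = 0.1189 kg m².
Parallel axis theorem: I = I_cm + Md², so Md² = 0.1401 − 0.1189 = 0.021202 kg m².
d = √(0.021202 / 0.955) = 0.149 m.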